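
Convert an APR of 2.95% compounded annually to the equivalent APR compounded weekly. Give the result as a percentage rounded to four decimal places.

2.9081%

Compounded annually, EAR = nominal = 0.029500.
Solve (1 + r/52)^52 = 1.029500: r/52 = 1.029500^(1/52) − 1 = 0.000559, so r = 0.029081 = 2.9081%.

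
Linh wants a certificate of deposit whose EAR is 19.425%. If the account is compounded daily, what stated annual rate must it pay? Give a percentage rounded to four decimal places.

17.7562%

(1 + r/365)^365 − 1 = 0.19425, so 1 + r/365 = 1.19425^(1/365).
r/365 = 0.000486, so r = 0.177562 = 17.7562%.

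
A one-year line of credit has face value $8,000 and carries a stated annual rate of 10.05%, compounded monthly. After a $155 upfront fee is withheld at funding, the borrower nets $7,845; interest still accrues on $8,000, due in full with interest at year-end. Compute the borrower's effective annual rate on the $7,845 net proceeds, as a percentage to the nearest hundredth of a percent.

Amount owed after one year: 8,000 × (1 + 0.1005/12)^12 = 8,000 × 1.105261 = $8,842.09.
Effective rate on net proceeds: 8,842.09 / 7,845 − 1 = 0.127099 = 12.71%.

12.71%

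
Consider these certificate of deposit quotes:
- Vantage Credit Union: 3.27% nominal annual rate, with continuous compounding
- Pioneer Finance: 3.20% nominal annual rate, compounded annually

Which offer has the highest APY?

Vantage Credit Union: e^0.0327 − 1 = 3.324%
Pioneer Finance: compounded annually, EAR = 3.200%
The highest effective annual rate is Vantage Credit Union at 3.324%.

Vantage Credit Union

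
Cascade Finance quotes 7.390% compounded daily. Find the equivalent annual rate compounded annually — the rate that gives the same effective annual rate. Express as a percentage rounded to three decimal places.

EAR = (1 + 0.07390/365)^365 − 1 = 0.076691.
Compounded annually, the equivalent nominal rate is the EAR itself: 7.669%.

7.669%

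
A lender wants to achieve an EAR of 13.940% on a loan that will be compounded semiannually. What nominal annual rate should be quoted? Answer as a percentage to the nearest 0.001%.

(1 + r/2)^2 − 1 = 0.13940, so 1 + r/2 = 1.13940^(1/2).
r/2 = 0.067427, so r = 0.134854 = 13.485%.

13.485%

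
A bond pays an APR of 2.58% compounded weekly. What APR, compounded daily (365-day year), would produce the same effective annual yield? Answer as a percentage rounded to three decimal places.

2.579%

EAR = (1 + 0.0258/52)^52 − 1 = 0.026129.
Solve (1 + r/365)^365 = 1.026129: r/365 = 1.026129^(1/365) − 1 = 0.000071, so r = 0.025795 = 2.579%.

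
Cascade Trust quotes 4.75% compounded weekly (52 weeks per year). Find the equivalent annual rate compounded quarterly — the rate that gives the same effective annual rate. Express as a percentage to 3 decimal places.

4.776%

EAR = (1 + 0.0475/52)^52 − 1 = 0.048623.
Solve (1 + r/4)^4 = 1.048623: r/4 = 1.048623^(1/4) − 1 = 0.011940, so r = 0.047761 = 4.776%.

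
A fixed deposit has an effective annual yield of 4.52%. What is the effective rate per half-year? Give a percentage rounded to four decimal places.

The per-half-year rate i satisfies (1 + i)^2 = 1 + 0.0452.
i = 1.0452^(1/2) − 1 = 0.0223502 = 2.2350%.

2.2350%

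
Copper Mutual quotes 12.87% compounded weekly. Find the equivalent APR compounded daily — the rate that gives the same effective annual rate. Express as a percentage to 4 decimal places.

12.8564%

EAR = (1 + 0.1287/52)^52 − 1 = 0.137168.
Solve (1 + r/365)^365 = 1.137168: r/365 = 1.137168^(1/365) − 1 = 0.000352, so r = 0.128564 = 12.8564%.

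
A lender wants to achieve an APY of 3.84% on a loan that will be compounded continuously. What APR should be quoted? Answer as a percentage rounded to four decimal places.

Continuous: nominal r satisfies e^r − 1 = 0.0384.
r = ln(1 + 0.0384) = ln(1.0384) = 0.037681 = 3.7681%.

3.7681%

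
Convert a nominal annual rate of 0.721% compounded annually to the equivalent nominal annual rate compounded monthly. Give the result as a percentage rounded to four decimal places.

Compounded annually, EAR = nominal = 0.007210.
Solve (1 + r/12)^12 = 1.007210: r/12 = 1.007210^(1/12) − 1 = 0.000599, so r = 0.007186 = 0.7186%.

0.7186%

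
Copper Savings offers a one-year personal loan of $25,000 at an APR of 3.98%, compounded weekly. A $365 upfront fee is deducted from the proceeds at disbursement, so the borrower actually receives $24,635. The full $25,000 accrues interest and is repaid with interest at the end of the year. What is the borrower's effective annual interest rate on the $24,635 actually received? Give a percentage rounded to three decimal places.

5.600%

Amount owed after one year: 25,000 × (1 + 0.0398/52)^52 = 25,000 × 1.040587 = $26,014.67.
Effective rate on net proceeds: 26,014.67 / 24,635 − 1 = 0.056004 = 5.600%.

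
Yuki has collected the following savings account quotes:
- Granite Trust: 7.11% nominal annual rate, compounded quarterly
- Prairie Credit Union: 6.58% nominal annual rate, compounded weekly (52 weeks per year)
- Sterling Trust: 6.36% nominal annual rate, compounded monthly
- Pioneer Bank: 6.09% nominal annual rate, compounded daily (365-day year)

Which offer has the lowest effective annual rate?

Granite Trust: (1 + 0.0711/4)^4 − 1 = 7.302%
Prairie Credit Union: (1 + 0.0658/52)^52 − 1 = 6.797%
Sterling Trust: (1 + 0.0636/12)^12 − 1 = 6.549%
Pioneer Bank: (1 + 0.0609/365)^365 − 1 = 6.279%
The lowest effective annual rate is Pioneer Bank at 6.279%.

Pioneer Bank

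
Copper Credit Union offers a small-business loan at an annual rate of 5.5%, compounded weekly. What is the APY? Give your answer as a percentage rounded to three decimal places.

5.651%

EAR = (1 + 0.055/52)^52 − 1.
= (1 + 0.001058)^52 − 1 = 1.056510 − 1 = 5.651%.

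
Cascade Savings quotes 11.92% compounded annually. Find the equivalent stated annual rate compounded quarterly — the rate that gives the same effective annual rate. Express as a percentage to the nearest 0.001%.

Compounded annually, EAR = nominal = 0.119200.
Solve (1 + r/4)^4 = 1.119200: r/4 = 1.119200^(1/4) − 1 = 0.028554, so r = 0.114214 = 11.421%.

11.421%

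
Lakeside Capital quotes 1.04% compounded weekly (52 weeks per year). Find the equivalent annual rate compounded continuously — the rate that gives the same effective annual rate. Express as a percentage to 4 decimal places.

EAR = (1 + 0.0104/52)^52 − 1 = 0.010453.
Equivalent continuous rate: r = ln(1 + 0.010453) = 0.010399 = 1.0399%.

1.0399%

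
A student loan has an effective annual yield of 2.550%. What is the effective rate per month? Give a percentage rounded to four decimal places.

0.2101%

The per-month rate i satisfies (1 + i)^12 = 1 + 0.02550.
i = 1.02550^(1/12) − 1 = 0.0021006 = 0.2101%.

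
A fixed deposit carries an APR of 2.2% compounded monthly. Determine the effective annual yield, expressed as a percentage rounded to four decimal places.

2.2223%

EAR = (1 + 0.022/12)^12 − 1.
= 1.022223 − 1 = 2.2223%.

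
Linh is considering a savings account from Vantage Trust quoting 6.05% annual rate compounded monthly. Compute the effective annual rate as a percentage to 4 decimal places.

EAR = (1 + 0.0605/12)^12 − 1.
= 1.062206 − 1 = 6.2206%.

6.2206%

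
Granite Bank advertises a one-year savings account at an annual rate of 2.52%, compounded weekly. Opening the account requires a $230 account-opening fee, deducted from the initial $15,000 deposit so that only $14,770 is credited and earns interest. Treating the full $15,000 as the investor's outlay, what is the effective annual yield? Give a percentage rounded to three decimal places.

0.979%

Value after one year: 14,770 × (1 + 0.0252/52)^52 = 14,770 × 1.025514 = $15,146.84.
Effective yield on the $15,000 outlay: 15,146.84 / 15,000 − 1 = 0.009789 = 0.979%.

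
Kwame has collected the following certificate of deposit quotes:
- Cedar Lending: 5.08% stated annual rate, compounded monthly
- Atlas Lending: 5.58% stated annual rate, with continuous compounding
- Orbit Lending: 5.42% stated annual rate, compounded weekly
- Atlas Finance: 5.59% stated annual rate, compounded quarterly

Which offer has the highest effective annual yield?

Atlas Lending

Cedar Lending: (1 + 0.0508/12)^12 − 1 = 5.200%
Atlas Lending: e^0.0558 − 1 = 5.739%
Orbit Lending: (1 + 0.0542/52)^52 − 1 = 5.567%
Atlas Finance: (1 + 0.0559/4)^4 − 1 = 5.708%
The highest effective annual rate is Atlas Lending at 5.739%.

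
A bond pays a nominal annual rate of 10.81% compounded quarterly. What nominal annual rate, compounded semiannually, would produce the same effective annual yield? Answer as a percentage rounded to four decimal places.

EAR = (1 + 0.1081/4)^4 − 1 = 0.112562.
Solve (1 + r/2)^2 = 1.112562: r/2 = 1.112562^(1/2) − 1 = 0.054780, so r = 0.109561 = 10.9561%.

10.9561%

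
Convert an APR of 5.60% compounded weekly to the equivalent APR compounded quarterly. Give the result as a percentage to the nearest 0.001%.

EAR = (1 + 0.0560/52)^52 − 1 = 0.057566.
Solve (1 + r/4)^4 = 1.057566: r/4 = 1.057566^(1/4) − 1 = 0.014091, so r = 0.056363 = 5.636%.

5.636%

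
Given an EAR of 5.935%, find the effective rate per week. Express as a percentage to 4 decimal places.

0.1109%

The per-week rate i satisfies (1 + i)^52 = 1 + 0.05935.
i = 1.05935^(1/52) − 1 = 0.0011094 = 0.1109%.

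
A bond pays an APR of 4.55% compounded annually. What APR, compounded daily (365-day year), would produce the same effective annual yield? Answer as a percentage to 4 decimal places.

4.4498%

Compounded annually, EAR = nominal = 0.045500.
Solve (1 + r/365)^365 = 1.045500: r/365 = 1.045500^(1/365) − 1 = 0.000122, so r = 0.044498 = 4.4498%.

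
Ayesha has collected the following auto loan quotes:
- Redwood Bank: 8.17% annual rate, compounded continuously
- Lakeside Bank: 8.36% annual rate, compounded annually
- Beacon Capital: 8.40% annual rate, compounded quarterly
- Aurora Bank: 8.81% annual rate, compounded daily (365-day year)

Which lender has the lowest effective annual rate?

Lakeside Bank

Redwood Bank: e^0.0817 − 1 = 8.513%
Lakeside Bank: compounded annually, EAR = 8.360%
Beacon Capital: (1 + 0.0840/4)^4 − 1 = 8.668%
Aurora Bank: (1 + 0.0881/365)^365 − 1 = 9.209%
The lowest effective annual rate is Lakeside Bank at 8.360%.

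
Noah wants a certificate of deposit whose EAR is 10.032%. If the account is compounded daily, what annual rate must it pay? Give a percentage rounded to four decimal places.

(1 + r/365)^365 − 1 = 0.10032, so 1 + r/365 = 1.10032^(1/365).
r/365 = 0.000262, so r = 0.095614 = 9.5614%.

9.5614%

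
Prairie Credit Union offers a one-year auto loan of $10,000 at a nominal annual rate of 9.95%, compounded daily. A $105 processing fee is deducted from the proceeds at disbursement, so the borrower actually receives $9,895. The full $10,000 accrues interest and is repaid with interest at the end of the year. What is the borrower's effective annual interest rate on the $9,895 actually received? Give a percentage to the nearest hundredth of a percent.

Amount owed after one year: 10,000 × (1 + 0.0995/365)^365 = 10,000 × 1.104603 = $11,046.03.
Effective rate on net proceeds: 11,046.03 / 9,895 − 1 = 0.116325 = 11.63%.

11.63%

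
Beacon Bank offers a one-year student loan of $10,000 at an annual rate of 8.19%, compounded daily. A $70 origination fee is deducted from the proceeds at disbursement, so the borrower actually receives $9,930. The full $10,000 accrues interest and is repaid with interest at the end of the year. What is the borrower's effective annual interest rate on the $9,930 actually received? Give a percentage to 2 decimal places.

9.30%

Amount owed after one year: 10,000 × (1 + 0.0819/365)^365 = 10,000 × 1.085337 = $10,853.37.
Effective rate on net proceeds: 10,853.37 / 9,930 − 1 = 0.092988 = 9.30%.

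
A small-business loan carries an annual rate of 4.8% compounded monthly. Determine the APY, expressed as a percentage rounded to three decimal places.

4.907%

EAR = (1 + 0.048/12)^12 − 1.
= (1 + 0.004000)^12 − 1 = 1.049070 − 1 = 4.907%.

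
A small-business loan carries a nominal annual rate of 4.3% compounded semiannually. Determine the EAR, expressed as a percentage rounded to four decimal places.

4.3462%

EAR = (1 + 0.043/2)^2 − 1.
= 1.043462 − 1 = 4.3462%.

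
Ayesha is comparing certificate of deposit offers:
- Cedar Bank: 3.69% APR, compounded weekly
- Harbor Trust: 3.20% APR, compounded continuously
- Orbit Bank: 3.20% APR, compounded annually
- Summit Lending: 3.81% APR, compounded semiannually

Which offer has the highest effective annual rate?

Cedar Bank: (1 + 0.0369/52)^52 − 1 = 3.758%
Harbor Trust: e^0.0320 − 1 = 3.252%
Orbit Bank: compounded annually, EAR = 3.200%
Summit Lending: (1 + 0.0381/2)^2 − 1 = 3.846%
The highest effective annual rate is Summit Lending at 3.846%.

Summit Lending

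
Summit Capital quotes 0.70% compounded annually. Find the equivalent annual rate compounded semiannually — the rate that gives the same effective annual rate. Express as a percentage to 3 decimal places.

Compounded annually, EAR = nominal = 0.007000.
Solve (1 + r/2)^2 = 1.007000: r/2 = 1.007000^(1/2) − 1 = 0.003494, so r = 0.006988 = 0.699%.

0.699%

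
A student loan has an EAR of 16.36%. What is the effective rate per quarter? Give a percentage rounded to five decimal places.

3.86062%

The per-quarter rate i satisfies (1 + i)^4 = 1 + 0.1636.
i = 1.1636^(1/4) − 1 = 0.0386062 = 3.86062%.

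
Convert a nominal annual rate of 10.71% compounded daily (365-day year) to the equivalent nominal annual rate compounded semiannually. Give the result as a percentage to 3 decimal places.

EAR = (1 + 0.1071/365)^365 − 1 = 0.113028.
Solve (1 + r/2)^2 = 1.113028: r/2 = 1.113028^(1/2) − 1 = 0.055001, so r = 0.110003 = 11.000%.

11.000%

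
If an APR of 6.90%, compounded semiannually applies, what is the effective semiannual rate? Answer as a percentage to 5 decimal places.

3.45000%

With a nominal annual rate compounded semiannually, the periodic rate is the nominal rate divided by 2.
i = 0.0690 / 2 = 0.0345000 = 3.45000%.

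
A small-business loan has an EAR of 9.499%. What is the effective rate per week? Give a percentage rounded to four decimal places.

The per-week rate i satisfies (1 + i)^52 = 1 + 0.09499.
i = 1.09499^(1/52) − 1 = 0.0017466 = 0.1747%.

0.1747%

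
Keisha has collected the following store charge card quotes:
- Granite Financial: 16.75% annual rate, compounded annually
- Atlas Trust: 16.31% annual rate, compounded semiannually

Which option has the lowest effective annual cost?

Granite Financial: compounded annually, EAR = 16.750%
Atlas Trust: (1 + 0.1631/2)^2 − 1 = 16.975%
The lowest effective annual rate is Granite Financial at 16.750%.

Granite Financial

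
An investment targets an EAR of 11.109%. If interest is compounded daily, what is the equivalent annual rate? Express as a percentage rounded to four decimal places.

10.5357%

(1 + r/365)^365 − 1 = 0.11109, so 1 + r/365 = 1.11109^(1/365).
r/365 = 0.000289, so r = 0.105357 = 10.5357%.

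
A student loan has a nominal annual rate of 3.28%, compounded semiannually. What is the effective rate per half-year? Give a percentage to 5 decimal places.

With a nominal annual rate compounded semiannually, the periodic rate is the nominal rate divided by 2.
i = 0.0328 / 2 = 0.0164000 = 1.64000%.

1.64000%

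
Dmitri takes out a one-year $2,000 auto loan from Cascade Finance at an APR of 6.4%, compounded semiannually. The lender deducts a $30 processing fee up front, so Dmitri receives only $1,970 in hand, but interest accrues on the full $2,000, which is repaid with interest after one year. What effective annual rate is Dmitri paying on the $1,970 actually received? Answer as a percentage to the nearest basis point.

8.12%

Amount owed after one year: 2,000 × (1 + 0.064/2)^2 = 2,000 × 1.065024 = $2,130.05.
Effective rate on net proceeds: 2,130.05 / 1,970 − 1 = 0.081243 = 8.12%.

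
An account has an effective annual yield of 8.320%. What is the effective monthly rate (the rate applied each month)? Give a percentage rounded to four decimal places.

0.6682%

The per-month rate i satisfies (1 + i)^12 = 1 + 0.08320.
i = 1.08320^(1/12) − 1 = 0.0066822 = 0.6682%.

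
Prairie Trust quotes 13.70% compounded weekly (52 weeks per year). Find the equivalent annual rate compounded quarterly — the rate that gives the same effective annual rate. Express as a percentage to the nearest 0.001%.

EAR = (1 + 0.1370/52)^52 − 1 = 0.146622.
Solve (1 + r/4)^4 = 1.146622: r/4 = 1.146622^(1/4) − 1 = 0.034797, so r = 0.139187 = 13.919%.

13.919%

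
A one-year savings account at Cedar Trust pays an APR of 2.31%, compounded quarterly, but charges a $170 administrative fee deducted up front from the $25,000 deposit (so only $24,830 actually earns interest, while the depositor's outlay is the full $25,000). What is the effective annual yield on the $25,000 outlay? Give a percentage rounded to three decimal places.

Value after one year: 24,830 × (1 + 0.0231/4)^4 = 24,830 × 1.023301 = $25,408.56.
Effective yield on the $25,000 outlay: 25,408.56 / 25,000 − 1 = 0.016342 = 1.634%.

1.634%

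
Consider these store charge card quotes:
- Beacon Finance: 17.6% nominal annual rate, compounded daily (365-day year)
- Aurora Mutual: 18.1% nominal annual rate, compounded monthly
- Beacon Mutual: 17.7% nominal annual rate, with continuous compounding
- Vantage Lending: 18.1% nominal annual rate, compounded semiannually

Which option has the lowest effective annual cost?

Vantage Lending

Beacon Finance: (1 + 0.176/365)^365 − 1 = 19.239%
Aurora Mutual: (1 + 0.181/12)^12 − 1 = 19.680%
Beacon Mutual: e^0.177 − 1 = 19.363%
Vantage Lending: (1 + 0.181/2)^2 − 1 = 18.919%
The lowest effective annual rate is Vantage Lending at 18.919%.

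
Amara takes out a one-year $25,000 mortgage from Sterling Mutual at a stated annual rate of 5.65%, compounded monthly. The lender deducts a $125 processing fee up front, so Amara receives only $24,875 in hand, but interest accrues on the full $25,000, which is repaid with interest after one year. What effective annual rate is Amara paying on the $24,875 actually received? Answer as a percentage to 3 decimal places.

6.330%

Amount owed after one year: 25,000 × (1 + 0.0565/12)^12 = 25,000 × 1.057986 = $26,449.66.
Effective rate on net proceeds: 26,449.66 / 24,875 − 1 = 0.063303 = 6.330%.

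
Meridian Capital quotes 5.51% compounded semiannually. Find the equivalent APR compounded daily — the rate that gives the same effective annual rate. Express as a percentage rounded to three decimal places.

5.436%

EAR = (1 + 0.0551/2)^2 − 1 = 0.055859.
Solve (1 + r/365)^365 = 1.055859: r/365 = 1.055859^(1/365) − 1 = 0.000149, so r = 0.054359 = 5.436%.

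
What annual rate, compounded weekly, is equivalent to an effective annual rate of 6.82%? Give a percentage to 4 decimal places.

(1 + r/52)^52 − 1 = 0.0682, so 1 + r/52 = 1.0682^(1/52).
r/52 = 0.001270, so r = 0.066017 = 6.6017%.

6.6017%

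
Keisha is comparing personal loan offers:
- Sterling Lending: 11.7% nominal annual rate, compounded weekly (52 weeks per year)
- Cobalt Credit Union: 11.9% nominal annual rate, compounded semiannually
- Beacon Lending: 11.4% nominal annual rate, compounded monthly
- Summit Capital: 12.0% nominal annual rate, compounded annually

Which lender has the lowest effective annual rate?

Sterling Lending: (1 + 0.117/52)^52 − 1 = 12.397%
Cobalt Credit Union: (1 + 0.119/2)^2 − 1 = 12.254%
Beacon Lending: (1 + 0.114/12)^12 − 1 = 12.015%
Summit Capital: compounded annually, EAR = 12.000%
The lowest effective annual rate is Summit Capital at 12.000%.

Summit Capital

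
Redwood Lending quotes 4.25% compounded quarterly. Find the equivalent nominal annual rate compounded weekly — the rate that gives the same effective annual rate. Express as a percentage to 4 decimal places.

4.2293%

EAR = (1 + 0.0425/4)^4 − 1 = 0.043182.
Solve (1 + r/52)^52 = 1.043182: r/52 = 1.043182^(1/52) − 1 = 0.000813, so r = 0.042293 = 4.2293%.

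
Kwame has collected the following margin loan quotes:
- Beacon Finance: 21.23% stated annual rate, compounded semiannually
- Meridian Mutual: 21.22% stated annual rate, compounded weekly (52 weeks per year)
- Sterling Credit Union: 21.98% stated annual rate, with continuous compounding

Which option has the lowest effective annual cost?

Beacon Finance

Beacon Finance: (1 + 0.2123/2)^2 − 1 = 22.357%
Meridian Mutual: (1 + 0.2122/52)^52 − 1 = 23.586%
Sterling Credit Union: e^0.2198 − 1 = 24.583%
The lowest effective annual rate is Beacon Finance at 22.357%.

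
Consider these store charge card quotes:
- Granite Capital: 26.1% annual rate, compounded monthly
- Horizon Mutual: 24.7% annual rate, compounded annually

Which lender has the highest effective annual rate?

Granite Capital

Granite Capital: (1 + 0.261/12)^12 − 1 = 29.460%
Horizon Mutual: compounded annually, EAR = 24.700%
The highest effective annual rate is Granite Capital at 29.460%.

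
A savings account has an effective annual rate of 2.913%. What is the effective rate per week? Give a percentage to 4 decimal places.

The per-week rate i satisfies (1 + i)^52 = 1 + 0.02913.
i = 1.02913^(1/52) − 1 = 0.0005523 = 0.0552%.

0.0552%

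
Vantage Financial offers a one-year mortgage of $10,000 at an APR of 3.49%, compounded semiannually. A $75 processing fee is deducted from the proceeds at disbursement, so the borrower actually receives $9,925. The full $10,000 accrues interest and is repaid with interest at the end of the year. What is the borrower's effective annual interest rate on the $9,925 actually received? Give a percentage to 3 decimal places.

4.303%

Amount owed after one year: 10,000 × (1 + 0.0349/2)^2 = 10,000 × 1.035205 = $10,352.05.
Effective rate on net proceeds: 10,352.05 / 9,925 − 1 = 0.043027 = 4.303%.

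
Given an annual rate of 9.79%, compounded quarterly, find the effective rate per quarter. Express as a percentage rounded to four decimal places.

With a nominal annual rate compounded quarterly, the periodic rate is the nominal rate divided by 4.
i = 0.0979 / 4 = 0.0244750 = 2.4475%.

2.4475%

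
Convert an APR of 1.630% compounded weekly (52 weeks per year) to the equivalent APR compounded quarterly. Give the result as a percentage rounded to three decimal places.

EAR = (1 + 0.01630/52)^52 − 1 = 0.016431.
Solve (1 + r/4)^4 = 1.016431: r/4 = 1.016431^(1/4) − 1 = 0.004083, so r = 0.016331 = 1.633%.

1.633%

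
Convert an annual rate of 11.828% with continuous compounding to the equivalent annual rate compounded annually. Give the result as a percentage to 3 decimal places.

12.556%

EAR under continuous compounding: e^0.11828 − 1 = 0.125559.
Compounded annually, the equivalent nominal rate is the EAR itself: 12.556%.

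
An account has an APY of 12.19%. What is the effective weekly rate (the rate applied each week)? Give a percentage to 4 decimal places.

The per-week rate i satisfies (1 + i)^52 = 1 + 0.1219.
i = 1.1219^(1/52) − 1 = 0.0022144 = 0.2214%.

0.2214%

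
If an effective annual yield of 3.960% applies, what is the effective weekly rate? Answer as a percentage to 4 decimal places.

0.0747%

The per-week rate i satisfies (1 + i)^52 = 1 + 0.03960.
i = 1.03960^(1/52) − 1 = 0.0007471 = 0.0747%.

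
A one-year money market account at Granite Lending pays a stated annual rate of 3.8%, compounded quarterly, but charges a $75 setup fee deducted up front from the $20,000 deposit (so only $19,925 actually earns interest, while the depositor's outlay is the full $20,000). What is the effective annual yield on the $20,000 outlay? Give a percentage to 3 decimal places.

Value after one year: 19,925 × (1 + 0.038/4)^4 = 19,925 × 1.038545 = $20,693.01.
Effective yield on the $20,000 outlay: 20,693.01 / 20,000 − 1 = 0.034650 = 3.465%.

3.465%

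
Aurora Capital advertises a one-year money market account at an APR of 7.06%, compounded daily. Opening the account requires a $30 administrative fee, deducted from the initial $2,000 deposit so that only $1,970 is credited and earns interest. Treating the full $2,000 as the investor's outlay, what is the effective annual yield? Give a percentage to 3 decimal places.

Value after one year: 1,970 × (1 + 0.0706/365)^365 = 1,970 × 1.073145 = $2,114.09.
Effective yield on the $2,000 outlay: 2,114.09 / 2,000 − 1 = 0.057047 = 5.705%.

5.705%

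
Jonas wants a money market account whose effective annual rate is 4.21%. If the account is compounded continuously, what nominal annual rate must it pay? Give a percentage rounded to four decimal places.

4.1238%

Continuous: nominal r satisfies e^r − 1 = 0.0421.
r = ln(1 + 0.0421) = ln(1.0421) = 0.041238 = 4.1238%.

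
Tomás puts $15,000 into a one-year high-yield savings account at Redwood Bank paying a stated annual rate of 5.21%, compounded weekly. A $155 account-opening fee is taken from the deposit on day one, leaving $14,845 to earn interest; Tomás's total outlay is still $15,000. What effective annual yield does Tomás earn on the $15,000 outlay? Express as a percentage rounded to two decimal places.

4.26%

Value after one year: 14,845 × (1 + 0.0521/52)^52 = 14,845 × 1.053454 = $15,638.52.
Effective yield on the $15,000 outlay: 15,638.52 / 15,000 − 1 = 0.042568 = 4.26%.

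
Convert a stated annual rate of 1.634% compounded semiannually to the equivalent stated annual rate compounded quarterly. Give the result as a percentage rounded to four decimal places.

EAR = (1 + 0.01634/2)^2 − 1 = 0.016407.
Solve (1 + r/4)^4 = 1.016407: r/4 = 1.016407^(1/4) − 1 = 0.004077, so r = 0.016307 = 1.6307%.

1.6307%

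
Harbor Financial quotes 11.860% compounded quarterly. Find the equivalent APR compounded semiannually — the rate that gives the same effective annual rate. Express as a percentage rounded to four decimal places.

EAR = (1 + 0.11860/4)^4 − 1 = 0.123980.
Solve (1 + r/2)^2 = 1.123980: r/2 = 1.123980^(1/2) − 1 = 0.060179, so r = 0.120358 = 12.0358%.

12.0358%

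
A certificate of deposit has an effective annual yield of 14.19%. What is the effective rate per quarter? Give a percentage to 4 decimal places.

3.3730%

The per-quarter rate i satisfies (1 + i)^4 = 1 + 0.1419.
i = 1.1419^(1/4) − 1 = 0.0337298 = 3.3730%.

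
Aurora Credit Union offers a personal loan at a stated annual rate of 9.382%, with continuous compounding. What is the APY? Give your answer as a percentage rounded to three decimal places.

9.836%

With continuous compounding, EAR = e^0.09382 − 1.
e^0.09382 = 1.098362, so EAR = 0.098362 = 9.836%.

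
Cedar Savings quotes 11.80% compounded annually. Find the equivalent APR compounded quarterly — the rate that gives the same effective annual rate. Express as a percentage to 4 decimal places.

11.3111%

Compounded annually, EAR = nominal = 0.118000.
Solve (1 + r/4)^4 = 1.118000: r/4 = 1.118000^(1/4) − 1 = 0.028278, so r = 0.113111 = 11.3111%.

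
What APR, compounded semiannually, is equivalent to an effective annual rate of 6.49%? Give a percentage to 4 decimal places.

(1 + r/2)^2 − 1 = 0.0649, so 1 + r/2 = 1.0649^(1/2).
r/2 = 0.031940, so r = 0.063880 = 6.3880%.

6.3880%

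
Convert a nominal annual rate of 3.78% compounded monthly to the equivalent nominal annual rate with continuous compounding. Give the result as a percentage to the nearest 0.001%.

3.774%

EAR = (1 + 0.0378/12)^12 − 1 = 0.038462.
Equivalent continuous rate: r = ln(1 + 0.038462) = 0.037741 = 3.774%.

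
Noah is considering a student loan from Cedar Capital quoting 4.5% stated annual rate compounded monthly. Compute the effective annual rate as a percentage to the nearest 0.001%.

4.594%

EAR = (1 + 0.045/12)^12 − 1.
= 1.045940 − 1 = 4.594%.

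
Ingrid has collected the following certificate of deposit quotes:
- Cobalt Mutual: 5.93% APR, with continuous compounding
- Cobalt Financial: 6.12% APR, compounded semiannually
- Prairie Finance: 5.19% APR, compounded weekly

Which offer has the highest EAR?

Cobalt Mutual: e^0.0593 − 1 = 6.109%
Cobalt Financial: (1 + 0.0612/2)^2 − 1 = 6.214%
Prairie Finance: (1 + 0.0519/52)^52 − 1 = 5.324%
The highest effective annual rate is Cobalt Financial at 6.214%.

Cobalt Financial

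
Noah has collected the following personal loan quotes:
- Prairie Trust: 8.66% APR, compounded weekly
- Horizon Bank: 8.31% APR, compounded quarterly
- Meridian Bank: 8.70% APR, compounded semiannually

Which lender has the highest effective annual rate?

Prairie Trust: (1 + 0.0866/52)^52 − 1 = 9.038%
Horizon Bank: (1 + 0.0831/4)^4 − 1 = 8.573%
Meridian Bank: (1 + 0.0870/2)^2 − 1 = 8.889%
The highest effective annual rate is Prairie Trust at 9.038%.

Prairie Trust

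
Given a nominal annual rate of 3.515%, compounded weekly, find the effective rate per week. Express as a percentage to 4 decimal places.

0.0676%

With a nominal annual rate compounded weekly, the periodic rate is the nominal rate divided by 52.
i = 0.03515 / 52 = 0.0006760 = 0.0676%.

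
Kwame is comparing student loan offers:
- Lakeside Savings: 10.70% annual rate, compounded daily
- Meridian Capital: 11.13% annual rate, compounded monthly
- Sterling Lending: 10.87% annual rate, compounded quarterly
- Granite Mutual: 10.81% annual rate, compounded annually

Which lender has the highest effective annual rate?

Lakeside Savings: (1 + 0.1070/365)^365 − 1 = 11.292%
Meridian Capital: (1 + 0.1113/12)^12 − 1 = 11.716%
Sterling Lending: (1 + 0.1087/4)^4 − 1 = 11.321%
Granite Mutual: compounded annually, EAR = 10.810%
The highest effective annual rate is Meridian Capital at 11.716%.

Meridian Capital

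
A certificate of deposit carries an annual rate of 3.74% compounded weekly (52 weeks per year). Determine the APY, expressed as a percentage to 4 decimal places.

3.8094%

EAR = (1 + 0.0374/52)^52 − 1.
= 1.038094 − 1 = 3.8094%.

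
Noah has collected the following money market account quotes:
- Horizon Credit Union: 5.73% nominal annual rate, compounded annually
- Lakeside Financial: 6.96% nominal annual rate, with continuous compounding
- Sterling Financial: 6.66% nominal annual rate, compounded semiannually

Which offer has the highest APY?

Horizon Credit Union: compounded annually, EAR = 5.730%
Lakeside Financial: e^0.0696 − 1 = 7.208%
Sterling Financial: (1 + 0.0666/2)^2 − 1 = 6.771%
The highest effective annual rate is Lakeside Financial at 7.208%.

Lakeside Financial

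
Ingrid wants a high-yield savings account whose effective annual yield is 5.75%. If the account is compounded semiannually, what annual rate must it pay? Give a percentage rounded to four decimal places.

5.6696%

(1 + r/2)^2 − 1 = 0.0575, so 1 + r/2 = 1.0575^(1/2).
r/2 = 0.028348, so r = 0.056696 = 5.6696%.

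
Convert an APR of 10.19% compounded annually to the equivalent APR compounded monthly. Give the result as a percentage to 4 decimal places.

Compounded annually, EAR = nominal = 0.101900.
Solve (1 + r/12)^12 = 1.101900: r/12 = 1.101900^(1/12) − 1 = 0.008119, so r = 0.097429 = 9.7429%.

9.7429%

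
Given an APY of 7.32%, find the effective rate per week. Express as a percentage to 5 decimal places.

The per-week rate i satisfies (1 + i)^52 = 1 + 0.0732.
i = 1.0732^(1/52) − 1 = 0.0013595 = 0.13595%.

0.13595%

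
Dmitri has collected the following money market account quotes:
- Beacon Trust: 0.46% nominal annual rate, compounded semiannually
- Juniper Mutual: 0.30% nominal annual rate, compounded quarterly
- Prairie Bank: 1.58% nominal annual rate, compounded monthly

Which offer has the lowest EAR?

Juniper Mutual

Beacon Trust: (1 + 0.0046/2)^2 − 1 = 0.461%
Juniper Mutual: (1 + 0.0030/4)^4 − 1 = 0.300%
Prairie Bank: (1 + 0.0158/12)^12 − 1 = 1.591%
The lowest effective annual rate is Juniper Mutual at 0.300%.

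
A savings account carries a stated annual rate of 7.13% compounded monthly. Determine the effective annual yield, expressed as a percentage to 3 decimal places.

EAR = (1 + 0.0713/12)^12 − 1.
= 1.073677 − 1 = 7.368%.

7.368%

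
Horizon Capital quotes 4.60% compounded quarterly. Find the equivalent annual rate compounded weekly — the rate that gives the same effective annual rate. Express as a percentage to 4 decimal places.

EAR = (1 + 0.0460/4)^4 − 1 = 0.046800.
Solve (1 + r/52)^52 = 1.046800: r/52 = 1.046800^(1/52) − 1 = 0.000880, so r = 0.045758 = 4.5758%.

4.5758%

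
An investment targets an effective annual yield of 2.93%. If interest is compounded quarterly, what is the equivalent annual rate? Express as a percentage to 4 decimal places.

(1 + r/4)^4 − 1 = 0.0293, so 1 + r/4 = 1.0293^(1/4).
r/4 = 0.007246, so r = 0.028983 = 2.8983%.

2.8983%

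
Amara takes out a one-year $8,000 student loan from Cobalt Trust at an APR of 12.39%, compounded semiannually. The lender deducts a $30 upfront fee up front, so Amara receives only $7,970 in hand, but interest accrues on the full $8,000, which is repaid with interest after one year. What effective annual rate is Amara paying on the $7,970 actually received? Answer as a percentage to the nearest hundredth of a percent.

13.20%

Amount owed after one year: 8,000 × (1 + 0.1239/2)^2 = 8,000 × 1.127738 = $9,021.90.
Effective rate on net proceeds: 9,021.90 / 7,970 − 1 = 0.131983 = 13.20%.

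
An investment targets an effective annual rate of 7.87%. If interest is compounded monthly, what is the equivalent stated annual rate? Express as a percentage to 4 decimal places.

7.5996%

(1 + r/12)^12 − 1 = 0.0787, so 1 + r/12 = 1.0787^(1/12).
r/12 = 0.006333, so r = 0.075996 = 7.5996%.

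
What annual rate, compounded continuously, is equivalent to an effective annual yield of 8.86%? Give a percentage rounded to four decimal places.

Continuous: nominal r satisfies e^r − 1 = 0.0886.
r = ln(1 + 0.0886) = ln(1.0886) = 0.084892 = 8.4892%.

8.4892%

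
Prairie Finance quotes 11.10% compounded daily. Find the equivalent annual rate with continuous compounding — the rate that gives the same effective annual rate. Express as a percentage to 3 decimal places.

11.098%

EAR = (1 + 0.1110/365)^365 − 1 = 0.117376.
Equivalent continuous rate: r = ln(1 + 0.117376) = 0.110983 = 11.098%.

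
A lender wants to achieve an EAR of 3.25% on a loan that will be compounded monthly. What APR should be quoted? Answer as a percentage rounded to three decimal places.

(1 + r/12)^12 − 1 = 0.0325, so 1 + r/12 = 1.0325^(1/12).
r/12 = 0.002669, so r = 0.032026 = 3.203%.

3.203%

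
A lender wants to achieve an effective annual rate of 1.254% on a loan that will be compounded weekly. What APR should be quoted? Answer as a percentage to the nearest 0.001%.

1.246%

(1 + r/52)^52 − 1 = 0.01254, so 1 + r/52 = 1.01254^(1/52).
r/52 = 0.000240, so r = 0.012464 = 1.246%.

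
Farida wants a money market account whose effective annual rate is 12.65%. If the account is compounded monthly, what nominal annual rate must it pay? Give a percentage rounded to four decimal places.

(1 + r/12)^12 − 1 = 0.1265, so 1 + r/12 = 1.1265^(1/12).
r/12 = 0.009976, so r = 0.119709 = 11.9709%.

11.9709%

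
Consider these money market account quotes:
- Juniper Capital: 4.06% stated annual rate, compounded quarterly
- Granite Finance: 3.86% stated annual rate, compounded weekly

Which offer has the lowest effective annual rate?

Juniper Capital: (1 + 0.0406/4)^4 − 1 = 4.122%
Granite Finance: (1 + 0.0386/52)^52 − 1 = 3.934%
The lowest effective annual rate is Granite Finance at 3.934%.

Granite Finance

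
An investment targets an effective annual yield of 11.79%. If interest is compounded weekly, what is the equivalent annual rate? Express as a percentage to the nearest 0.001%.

11.157%

(1 + r/52)^52 − 1 = 0.1179, so 1 + r/52 = 1.1179^(1/52).
r/52 = 0.002146, so r = 0.111571 = 11.157%.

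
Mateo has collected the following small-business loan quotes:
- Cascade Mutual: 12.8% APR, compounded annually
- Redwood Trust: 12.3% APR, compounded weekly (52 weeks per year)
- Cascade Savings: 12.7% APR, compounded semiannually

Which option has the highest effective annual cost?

Cascade Savings

Cascade Mutual: compounded annually, EAR = 12.800%
Redwood Trust: (1 + 0.123/52)^52 − 1 = 13.072%
Cascade Savings: (1 + 0.127/2)^2 − 1 = 13.103%
The highest effective annual rate is Cascade Savings at 13.103%.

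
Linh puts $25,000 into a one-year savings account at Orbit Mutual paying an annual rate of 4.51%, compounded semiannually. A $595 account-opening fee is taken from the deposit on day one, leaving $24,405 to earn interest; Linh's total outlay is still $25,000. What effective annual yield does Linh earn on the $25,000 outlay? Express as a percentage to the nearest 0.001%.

Value after one year: 24,405 × (1 + 0.0451/2)^2 = 24,405 × 1.045609 = $25,518.08.
Effective yield on the $25,000 outlay: 25,518.08 / 25,000 − 1 = 0.020723 = 2.072%.

2.072%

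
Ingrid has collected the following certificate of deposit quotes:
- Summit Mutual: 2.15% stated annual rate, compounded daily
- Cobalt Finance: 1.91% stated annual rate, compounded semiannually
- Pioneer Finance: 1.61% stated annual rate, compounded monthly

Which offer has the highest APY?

Summit Mutual: (1 + 0.0215/365)^365 − 1 = 2.173%
Cobalt Finance: (1 + 0.0191/2)^2 − 1 = 1.919%
Pioneer Finance: (1 + 0.0161/12)^12 − 1 = 1.622%
The highest effective annual rate is Summit Mutual at 2.173%.

Summit Mutual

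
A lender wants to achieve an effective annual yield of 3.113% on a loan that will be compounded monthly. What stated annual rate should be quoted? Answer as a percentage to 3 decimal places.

(1 + r/12)^12 − 1 = 0.03113, so 1 + r/12 = 1.03113^(1/12).
r/12 = 0.002558, so r = 0.030694 = 3.069%.

3.069%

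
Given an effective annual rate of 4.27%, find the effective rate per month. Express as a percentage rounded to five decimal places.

0.34905%

The per-month rate i satisfies (1 + i)^12 = 1 + 0.0427.
i = 1.0427^(1/12) − 1 = 0.0034905 = 0.34905%.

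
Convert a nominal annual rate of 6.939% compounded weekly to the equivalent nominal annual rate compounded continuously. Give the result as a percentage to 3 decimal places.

6.934%

EAR = (1 + 0.06939/52)^52 − 1 = 0.071805.
Equivalent continuous rate: r = ln(1 + 0.071805) = 0.069344 = 6.934%.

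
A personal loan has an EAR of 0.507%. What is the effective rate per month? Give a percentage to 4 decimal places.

The per-month rate i satisfies (1 + i)^12 = 1 + 0.00507.
i = 1.00507^(1/12) − 1 = 0.0004215 = 0.0422%.

0.0422%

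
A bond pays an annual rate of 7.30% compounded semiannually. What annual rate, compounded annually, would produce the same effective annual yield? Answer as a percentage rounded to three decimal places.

7.433%

EAR = (1 + 0.0730/2)^2 − 1 = 0.074332.
Compounded annually, the equivalent nominal rate is the EAR itself: 7.433%.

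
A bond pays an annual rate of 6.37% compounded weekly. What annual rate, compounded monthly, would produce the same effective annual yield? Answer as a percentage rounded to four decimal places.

EAR = (1 + 0.0637/52)^52 − 1 = 0.065731.
Solve (1 + r/12)^12 = 1.065731: r/12 = 1.065731^(1/12) − 1 = 0.005319, so r = 0.063830 = 6.3830%.

6.3830%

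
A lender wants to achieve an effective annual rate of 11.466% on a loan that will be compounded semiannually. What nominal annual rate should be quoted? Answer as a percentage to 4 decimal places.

(1 + r/2)^2 − 1 = 0.11466, so 1 + r/2 = 1.11466^(1/2).
r/2 = 0.055775, so r = 0.111549 = 11.1549%.

11.1549%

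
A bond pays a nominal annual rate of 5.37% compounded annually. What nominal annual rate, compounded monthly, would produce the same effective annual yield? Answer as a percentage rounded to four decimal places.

Compounded annually, EAR = nominal = 0.053700.
Solve (1 + r/12)^12 = 1.053700: r/12 = 1.053700^(1/12) − 1 = 0.004368, so r = 0.052422 = 5.2422%.

5.2422%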